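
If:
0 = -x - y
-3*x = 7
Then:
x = -7/3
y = 7/3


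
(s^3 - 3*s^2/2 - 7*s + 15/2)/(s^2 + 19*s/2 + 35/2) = (s^2 - 4*s + 3)/(s + 7)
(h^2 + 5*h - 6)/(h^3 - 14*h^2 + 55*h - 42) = (h + 6)/(h^2 - 13*h + 42)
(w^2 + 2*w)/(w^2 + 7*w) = (w + 2)/(w + 7)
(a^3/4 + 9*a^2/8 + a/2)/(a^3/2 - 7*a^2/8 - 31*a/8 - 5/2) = a*(2*a^2 + 9*a + 4)/(4*a^3 - 7*a^2 - 31*a - 20)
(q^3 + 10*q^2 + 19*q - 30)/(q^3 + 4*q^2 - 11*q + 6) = (q + 5)/(q - 1)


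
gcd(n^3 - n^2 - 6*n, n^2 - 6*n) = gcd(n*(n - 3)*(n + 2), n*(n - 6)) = n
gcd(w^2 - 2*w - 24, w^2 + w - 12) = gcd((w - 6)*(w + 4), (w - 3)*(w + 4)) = w + 4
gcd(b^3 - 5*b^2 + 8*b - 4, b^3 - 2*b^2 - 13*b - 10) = 1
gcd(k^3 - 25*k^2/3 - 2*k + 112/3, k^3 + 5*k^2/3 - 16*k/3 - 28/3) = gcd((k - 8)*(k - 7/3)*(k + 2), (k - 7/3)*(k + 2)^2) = k^2 - k/3 - 14/3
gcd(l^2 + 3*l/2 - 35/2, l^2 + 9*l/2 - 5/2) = l + 5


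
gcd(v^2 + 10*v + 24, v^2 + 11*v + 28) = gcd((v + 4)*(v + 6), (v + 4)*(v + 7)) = v + 4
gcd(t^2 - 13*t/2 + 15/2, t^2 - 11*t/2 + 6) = t - 3/2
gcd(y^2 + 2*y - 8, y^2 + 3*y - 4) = y + 4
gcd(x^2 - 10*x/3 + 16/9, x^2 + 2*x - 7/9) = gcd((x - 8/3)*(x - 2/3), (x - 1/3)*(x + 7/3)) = 1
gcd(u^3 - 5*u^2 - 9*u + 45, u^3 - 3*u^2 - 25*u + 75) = u^2 - 8*u + 15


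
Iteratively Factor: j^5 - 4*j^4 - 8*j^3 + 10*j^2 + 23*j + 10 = (j + 1)*(j^4 - 5*j^3 - 3*j^2 + 13*j + 10) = (j + 1)^2*(j^3 - 6*j^2 + 3*j + 10) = (j - 2)*(j + 1)^2*(j^2 - 4*j - 5) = (j - 2)*(j + 1)^3*(j - 5)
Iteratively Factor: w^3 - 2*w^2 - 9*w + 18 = (w - 2)*(w^2 - 9) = (w - 3)*(w - 2)*(w + 3)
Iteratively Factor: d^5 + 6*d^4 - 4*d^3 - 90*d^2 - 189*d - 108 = (d + 3)*(d^4 + 3*d^3 - 13*d^2 - 51*d - 36) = (d + 1)*(d + 3)*(d^3 + 2*d^2 - 15*d - 36) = (d - 4)*(d + 1)*(d + 3)*(d^2 + 6*d + 9) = (d - 4)*(d + 1)*(d + 3)^2*(d + 3)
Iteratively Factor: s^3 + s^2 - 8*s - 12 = (s + 2)*(s^2 - s - 6) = (s - 3)*(s + 2)*(s + 2)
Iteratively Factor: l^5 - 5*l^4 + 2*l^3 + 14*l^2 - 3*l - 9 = (l + 1)*(l^4 - 6*l^3 + 8*l^2 + 6*l - 9) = (l - 3)*(l + 1)*(l^3 - 3*l^2 - l + 3) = (l - 3)^2*(l + 1)*(l^2 - 1) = (l - 3)^2*(l + 1)^2*(l - 1)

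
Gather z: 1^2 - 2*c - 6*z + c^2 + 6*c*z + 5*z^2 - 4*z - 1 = c^2 - 2*c + 5*z^2 + z*(6*c - 10)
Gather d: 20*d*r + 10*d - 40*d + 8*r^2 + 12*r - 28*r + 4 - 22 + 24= d*(20*r - 30) + 8*r^2 - 16*r + 6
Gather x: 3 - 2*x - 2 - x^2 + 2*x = 1 - x^2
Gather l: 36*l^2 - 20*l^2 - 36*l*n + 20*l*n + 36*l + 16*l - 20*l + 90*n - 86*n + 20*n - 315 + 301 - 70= 16*l^2 + l*(32 - 16*n) + 24*n - 84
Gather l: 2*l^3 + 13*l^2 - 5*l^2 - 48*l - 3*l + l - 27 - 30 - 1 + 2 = 2*l^3 + 8*l^2 - 50*l - 56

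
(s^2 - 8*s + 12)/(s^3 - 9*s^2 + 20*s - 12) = 1/(s - 1)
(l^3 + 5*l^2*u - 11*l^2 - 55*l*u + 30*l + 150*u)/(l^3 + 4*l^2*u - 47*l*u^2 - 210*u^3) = (-l^2 + 11*l - 30)/(-l^2 + l*u + 42*u^2)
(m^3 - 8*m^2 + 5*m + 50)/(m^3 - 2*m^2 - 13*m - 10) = (m - 5)/(m + 1)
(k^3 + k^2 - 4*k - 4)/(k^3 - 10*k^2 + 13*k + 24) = (k^2 - 4)/(k^2 - 11*k + 24)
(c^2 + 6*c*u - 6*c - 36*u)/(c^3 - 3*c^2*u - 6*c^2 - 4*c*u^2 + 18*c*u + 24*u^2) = (-c - 6*u)/(-c^2 + 3*c*u + 4*u^2)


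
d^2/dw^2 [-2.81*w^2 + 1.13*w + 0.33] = -5.62000000000000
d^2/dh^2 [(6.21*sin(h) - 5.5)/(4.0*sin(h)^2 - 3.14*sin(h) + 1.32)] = (-99.36*sin(h)^5 + 274.0024*sin(h)^4 + 188.2128*sin(h)^3 - 615.671408*sin(h)^2 + 229.723296*sin(h) + 1.10281600000002)/(64.0*sin(h)^6 - 150.72*sin(h)^5 + 181.6752*sin(h)^4 - 130.434344*sin(h)^3 + 59.952816*sin(h)^2 - 16.413408*sin(h) + 2.299968)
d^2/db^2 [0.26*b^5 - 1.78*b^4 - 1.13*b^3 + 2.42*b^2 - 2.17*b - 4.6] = 5.2*b^3 - 21.36*b^2 - 6.78*b + 4.84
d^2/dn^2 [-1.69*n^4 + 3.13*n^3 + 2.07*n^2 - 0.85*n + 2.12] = -20.28*n^2 + 18.78*n + 4.14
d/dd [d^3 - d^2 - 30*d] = 3*d^2 - 2*d - 30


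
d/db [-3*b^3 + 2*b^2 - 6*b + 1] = -9*b^2 + 4*b - 6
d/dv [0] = 0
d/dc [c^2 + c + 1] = 2*c + 1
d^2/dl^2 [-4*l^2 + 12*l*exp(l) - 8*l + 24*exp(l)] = 12*l*exp(l) + 48*exp(l) - 8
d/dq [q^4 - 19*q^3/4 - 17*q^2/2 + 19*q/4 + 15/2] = 4*q^3 - 57*q^2/4 - 17*q + 19/4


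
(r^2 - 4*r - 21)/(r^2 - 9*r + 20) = (r^2 - 4*r - 21)/(r^2 - 9*r + 20)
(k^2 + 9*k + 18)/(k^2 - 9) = (k + 6)/(k - 3)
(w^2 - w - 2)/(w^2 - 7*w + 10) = (w + 1)/(w - 5)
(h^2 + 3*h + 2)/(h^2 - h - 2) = (h + 2)/(h - 2)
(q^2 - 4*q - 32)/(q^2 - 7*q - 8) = (q + 4)/(q + 1)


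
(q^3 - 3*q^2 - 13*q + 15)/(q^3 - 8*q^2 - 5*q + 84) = (q^2 - 6*q + 5)/(q^2 - 11*q + 28)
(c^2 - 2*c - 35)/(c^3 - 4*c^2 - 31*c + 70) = 1/(c - 2)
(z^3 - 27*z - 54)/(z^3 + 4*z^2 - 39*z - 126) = (z + 3)/(z + 7)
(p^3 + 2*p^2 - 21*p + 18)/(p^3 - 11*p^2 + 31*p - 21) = (p + 6)/(p - 7)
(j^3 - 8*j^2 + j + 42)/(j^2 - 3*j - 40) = (-j^3 + 8*j^2 - j - 42)/(-j^2 + 3*j + 40)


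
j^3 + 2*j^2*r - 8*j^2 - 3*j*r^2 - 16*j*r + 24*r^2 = (j - 8)*(j - r)*(j + 3*r)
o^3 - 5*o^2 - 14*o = o*(o - 7)*(o + 2)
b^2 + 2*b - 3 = (b - 1)*(b + 3)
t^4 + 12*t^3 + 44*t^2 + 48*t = t*(t + 2)*(t + 4)*(t + 6)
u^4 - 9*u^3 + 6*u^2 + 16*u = u*(u - 8)*(u - 2)*(u + 1)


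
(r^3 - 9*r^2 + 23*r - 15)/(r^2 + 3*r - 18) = (r^2 - 6*r + 5)/(r + 6)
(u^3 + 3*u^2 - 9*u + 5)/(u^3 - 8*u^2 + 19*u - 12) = (u^2 + 4*u - 5)/(u^2 - 7*u + 12)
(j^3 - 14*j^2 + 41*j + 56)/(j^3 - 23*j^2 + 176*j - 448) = (j + 1)/(j - 8)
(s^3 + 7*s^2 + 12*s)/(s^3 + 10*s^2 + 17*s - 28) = s*(s + 3)/(s^2 + 6*s - 7)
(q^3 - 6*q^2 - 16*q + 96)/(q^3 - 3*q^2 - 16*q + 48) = (q - 6)/(q - 3)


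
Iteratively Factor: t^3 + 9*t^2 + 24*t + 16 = (t + 1)*(t^2 + 8*t + 16) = (t + 1)*(t + 4)*(t + 4)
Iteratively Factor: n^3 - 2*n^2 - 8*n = (n + 2)*(n^2 - 4*n) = n*(n + 2)*(n - 4)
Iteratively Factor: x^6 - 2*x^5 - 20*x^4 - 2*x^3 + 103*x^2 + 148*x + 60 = (x - 3)*(x^5 + x^4 - 17*x^3 - 53*x^2 - 56*x - 20) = (x - 5)*(x - 3)*(x^4 + 6*x^3 + 13*x^2 + 12*x + 4) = (x - 5)*(x - 3)*(x + 2)*(x^3 + 4*x^2 + 5*x + 2) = (x - 5)*(x - 3)*(x + 2)^2*(x^2 + 2*x + 1) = (x - 5)*(x - 3)*(x + 1)*(x + 2)^2*(x + 1)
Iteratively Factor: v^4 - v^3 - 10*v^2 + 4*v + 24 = (v - 2)*(v^3 + v^2 - 8*v - 12) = (v - 2)*(v + 2)*(v^2 - v - 6) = (v - 3)*(v - 2)*(v + 2)*(v + 2)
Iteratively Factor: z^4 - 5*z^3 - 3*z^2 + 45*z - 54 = (z + 3)*(z^3 - 8*z^2 + 21*z - 18) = (z - 2)*(z + 3)*(z^2 - 6*z + 9) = (z - 3)*(z - 2)*(z + 3)*(z - 3)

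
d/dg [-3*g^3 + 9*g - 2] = 9 - 9*g^2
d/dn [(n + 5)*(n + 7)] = 2*n + 12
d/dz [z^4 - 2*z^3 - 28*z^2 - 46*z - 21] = 4*z^3 - 6*z^2 - 56*z - 46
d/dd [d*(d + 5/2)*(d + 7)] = 3*d^2 + 19*d + 35/2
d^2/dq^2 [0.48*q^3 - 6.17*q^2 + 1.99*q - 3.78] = 2.88*q - 12.34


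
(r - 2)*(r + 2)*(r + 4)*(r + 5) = r^4 + 9*r^3 + 16*r^2 - 36*r - 80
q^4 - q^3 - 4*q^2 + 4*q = q*(q - 2)*(q - 1)*(q + 2)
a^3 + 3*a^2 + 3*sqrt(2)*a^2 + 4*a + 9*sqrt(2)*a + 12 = (a + 3)*(a + sqrt(2))*(a + 2*sqrt(2))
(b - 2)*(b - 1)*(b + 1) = b^3 - 2*b^2 - b + 2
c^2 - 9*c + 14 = (c - 7)*(c - 2)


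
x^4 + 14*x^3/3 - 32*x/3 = x*(x - 4/3)*(x + 2)*(x + 4)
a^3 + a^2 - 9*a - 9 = (a - 3)*(a + 1)*(a + 3)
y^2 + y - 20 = (y - 4)*(y + 5)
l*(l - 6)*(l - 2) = l^3 - 8*l^2 + 12*l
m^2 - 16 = (m - 4)*(m + 4)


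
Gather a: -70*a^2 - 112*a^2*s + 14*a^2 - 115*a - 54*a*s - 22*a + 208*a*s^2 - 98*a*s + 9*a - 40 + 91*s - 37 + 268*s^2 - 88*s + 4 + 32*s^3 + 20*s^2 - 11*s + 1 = a^2*(-112*s - 56) + a*(208*s^2 - 152*s - 128) + 32*s^3 + 288*s^2 - 8*s - 72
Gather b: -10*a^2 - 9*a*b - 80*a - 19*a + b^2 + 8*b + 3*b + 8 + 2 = -10*a^2 - 99*a + b^2 + b*(11 - 9*a) + 10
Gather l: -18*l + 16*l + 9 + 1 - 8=2 - 2*l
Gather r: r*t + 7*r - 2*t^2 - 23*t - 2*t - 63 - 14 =r*(t + 7) - 2*t^2 - 25*t - 77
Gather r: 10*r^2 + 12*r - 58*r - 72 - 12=10*r^2 - 46*r - 84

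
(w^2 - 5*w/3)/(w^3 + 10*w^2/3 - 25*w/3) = 1/(w + 5)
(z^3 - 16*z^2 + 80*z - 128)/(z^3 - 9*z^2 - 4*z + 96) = (z - 4)/(z + 3)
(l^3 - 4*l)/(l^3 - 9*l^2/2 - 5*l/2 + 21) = 2*l*(l - 2)/(2*l^2 - 13*l + 21)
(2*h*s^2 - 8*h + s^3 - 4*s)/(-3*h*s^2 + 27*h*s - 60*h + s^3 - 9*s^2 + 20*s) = (-2*h*s^2 + 8*h - s^3 + 4*s)/(3*h*s^2 - 27*h*s + 60*h - s^3 + 9*s^2 - 20*s)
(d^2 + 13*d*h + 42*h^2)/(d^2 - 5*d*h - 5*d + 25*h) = (d^2 + 13*d*h + 42*h^2)/(d^2 - 5*d*h - 5*d + 25*h)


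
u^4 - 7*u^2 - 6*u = u*(u - 3)*(u + 1)*(u + 2)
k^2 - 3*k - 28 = (k - 7)*(k + 4)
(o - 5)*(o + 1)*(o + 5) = o^3 + o^2 - 25*o - 25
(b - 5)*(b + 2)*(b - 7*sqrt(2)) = b^3 - 7*sqrt(2)*b^2 - 3*b^2 - 10*b + 21*sqrt(2)*b + 70*sqrt(2)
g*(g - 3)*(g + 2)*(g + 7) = g^4 + 6*g^3 - 13*g^2 - 42*g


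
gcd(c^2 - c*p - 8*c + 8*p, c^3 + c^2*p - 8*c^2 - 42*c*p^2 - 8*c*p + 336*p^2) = c - 8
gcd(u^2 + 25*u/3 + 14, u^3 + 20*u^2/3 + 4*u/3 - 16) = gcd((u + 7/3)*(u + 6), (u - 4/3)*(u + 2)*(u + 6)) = u + 6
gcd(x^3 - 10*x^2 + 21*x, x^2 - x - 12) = 1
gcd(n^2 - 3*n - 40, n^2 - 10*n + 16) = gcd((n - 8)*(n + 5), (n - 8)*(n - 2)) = n - 8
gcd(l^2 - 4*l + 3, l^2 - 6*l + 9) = l - 3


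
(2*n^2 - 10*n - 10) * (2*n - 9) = 4*n^3 - 38*n^2 + 70*n + 90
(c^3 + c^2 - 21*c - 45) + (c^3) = 2*c^3 + c^2 - 21*c - 45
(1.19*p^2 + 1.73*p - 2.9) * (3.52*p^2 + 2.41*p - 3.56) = 4.1888*p^4 + 8.9575*p^3 - 10.2751*p^2 - 13.1478*p + 10.324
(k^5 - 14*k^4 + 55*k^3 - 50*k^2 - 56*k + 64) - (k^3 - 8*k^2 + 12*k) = k^5 - 14*k^4 + 54*k^3 - 42*k^2 - 68*k + 64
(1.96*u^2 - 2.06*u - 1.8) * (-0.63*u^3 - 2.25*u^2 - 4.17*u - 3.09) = -1.2348*u^5 - 3.1122*u^4 - 2.4042*u^3 + 6.5838*u^2 + 13.8714*u + 5.562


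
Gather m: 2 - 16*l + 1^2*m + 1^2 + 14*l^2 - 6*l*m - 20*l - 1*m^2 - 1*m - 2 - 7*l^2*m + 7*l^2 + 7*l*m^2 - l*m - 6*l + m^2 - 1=21*l^2 + 7*l*m^2 - 42*l + m*(-7*l^2 - 7*l)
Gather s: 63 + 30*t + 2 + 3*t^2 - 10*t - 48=3*t^2 + 20*t + 17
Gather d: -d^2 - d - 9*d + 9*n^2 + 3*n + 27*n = -d^2 - 10*d + 9*n^2 + 30*n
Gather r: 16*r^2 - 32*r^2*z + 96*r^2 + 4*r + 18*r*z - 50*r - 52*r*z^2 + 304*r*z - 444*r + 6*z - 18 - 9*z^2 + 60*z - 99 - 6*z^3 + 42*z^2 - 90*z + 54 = r^2*(112 - 32*z) + r*(-52*z^2 + 322*z - 490) - 6*z^3 + 33*z^2 - 24*z - 63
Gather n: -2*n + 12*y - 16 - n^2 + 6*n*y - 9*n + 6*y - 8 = -n^2 + n*(6*y - 11) + 18*y - 24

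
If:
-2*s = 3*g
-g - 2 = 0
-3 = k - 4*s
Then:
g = -2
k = 9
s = 3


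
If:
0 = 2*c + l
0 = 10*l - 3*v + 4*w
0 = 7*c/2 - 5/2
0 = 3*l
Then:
No Solution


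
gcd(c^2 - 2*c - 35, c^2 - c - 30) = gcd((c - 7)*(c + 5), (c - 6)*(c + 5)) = c + 5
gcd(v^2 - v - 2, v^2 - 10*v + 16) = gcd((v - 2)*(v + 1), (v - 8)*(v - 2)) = v - 2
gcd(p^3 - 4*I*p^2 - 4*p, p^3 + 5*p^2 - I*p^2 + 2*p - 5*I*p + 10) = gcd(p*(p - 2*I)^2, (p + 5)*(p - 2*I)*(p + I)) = p - 2*I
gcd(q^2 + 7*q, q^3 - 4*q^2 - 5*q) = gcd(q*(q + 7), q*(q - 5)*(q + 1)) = q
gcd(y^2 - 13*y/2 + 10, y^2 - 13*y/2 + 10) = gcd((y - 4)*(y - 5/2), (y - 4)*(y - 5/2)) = y^2 - 13*y/2 + 10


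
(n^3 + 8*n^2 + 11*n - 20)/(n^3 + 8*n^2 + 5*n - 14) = (n^2 + 9*n + 20)/(n^2 + 9*n + 14)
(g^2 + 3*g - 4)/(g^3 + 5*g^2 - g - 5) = (g + 4)/(g^2 + 6*g + 5)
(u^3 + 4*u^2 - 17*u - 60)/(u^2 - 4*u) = u + 8 + 15/u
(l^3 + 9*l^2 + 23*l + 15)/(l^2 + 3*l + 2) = (l^2 + 8*l + 15)/(l + 2)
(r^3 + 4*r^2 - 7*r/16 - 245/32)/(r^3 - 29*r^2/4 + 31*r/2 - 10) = (8*r^2 + 42*r + 49)/(8*(r^2 - 6*r + 8))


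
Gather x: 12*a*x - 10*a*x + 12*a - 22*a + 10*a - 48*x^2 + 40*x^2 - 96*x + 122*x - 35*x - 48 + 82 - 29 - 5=-8*x^2 + x*(2*a - 9)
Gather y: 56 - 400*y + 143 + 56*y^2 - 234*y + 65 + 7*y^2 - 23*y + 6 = 63*y^2 - 657*y + 270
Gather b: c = c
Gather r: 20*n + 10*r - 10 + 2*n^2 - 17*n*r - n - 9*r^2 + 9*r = 2*n^2 + 19*n - 9*r^2 + r*(19 - 17*n) - 10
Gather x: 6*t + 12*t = 18*t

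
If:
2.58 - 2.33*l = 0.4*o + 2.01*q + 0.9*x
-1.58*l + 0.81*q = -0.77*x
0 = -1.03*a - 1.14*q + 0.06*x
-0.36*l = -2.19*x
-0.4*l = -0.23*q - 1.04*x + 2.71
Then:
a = -29.16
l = 14.76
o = -218.00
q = 26.48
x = 2.43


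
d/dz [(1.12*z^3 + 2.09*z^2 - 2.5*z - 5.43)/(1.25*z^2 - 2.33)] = (1.4*z^4 - 4.7038*z^2 + 3.8356*z + 5.825)/(1.5625*z^4 - 5.825*z^2 + 5.4289)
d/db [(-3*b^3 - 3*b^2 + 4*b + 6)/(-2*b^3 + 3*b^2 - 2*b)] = (-15*b^4 + 28*b^3 + 30*b^2 - 36*b + 12)/(b^2*(4*b^4 - 12*b^3 + 17*b^2 - 12*b + 4))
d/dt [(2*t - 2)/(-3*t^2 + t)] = 2*(3*t^2 - 6*t + 1)/(t^2*(9*t^2 - 6*t + 1))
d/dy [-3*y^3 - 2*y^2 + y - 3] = -9*y^2 - 4*y + 1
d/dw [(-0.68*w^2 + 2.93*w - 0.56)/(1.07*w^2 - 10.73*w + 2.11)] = (4.1613*w^2 - 1.6712*w + 0.173499999999999)/(1.1449*w^4 - 22.9622*w^3 + 119.6483*w^2 - 45.2806*w + 4.4521)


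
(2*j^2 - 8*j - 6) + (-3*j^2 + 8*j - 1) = -j^2 - 7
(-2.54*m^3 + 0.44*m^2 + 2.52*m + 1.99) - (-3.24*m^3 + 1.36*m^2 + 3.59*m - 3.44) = 0.7*m^3 - 0.92*m^2 - 1.07*m + 5.43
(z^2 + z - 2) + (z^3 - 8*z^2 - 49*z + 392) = z^3 - 7*z^2 - 48*z + 390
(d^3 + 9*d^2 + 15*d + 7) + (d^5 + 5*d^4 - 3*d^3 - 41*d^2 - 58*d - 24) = d^5 + 5*d^4 - 2*d^3 - 32*d^2 - 43*d - 17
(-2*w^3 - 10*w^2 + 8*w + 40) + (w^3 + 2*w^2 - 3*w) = -w^3 - 8*w^2 + 5*w + 40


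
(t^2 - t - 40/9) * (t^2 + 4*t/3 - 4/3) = t^4 + t^3/3 - 64*t^2/9 - 124*t/27 + 160/27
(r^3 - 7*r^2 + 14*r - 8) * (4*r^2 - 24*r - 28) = 4*r^5 - 52*r^4 + 196*r^3 - 172*r^2 - 200*r + 224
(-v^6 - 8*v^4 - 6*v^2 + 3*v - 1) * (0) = 0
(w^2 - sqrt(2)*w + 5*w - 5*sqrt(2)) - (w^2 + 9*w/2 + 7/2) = -sqrt(2)*w + w/2 - 5*sqrt(2) - 7/2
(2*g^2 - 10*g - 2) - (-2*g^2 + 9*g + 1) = 4*g^2 - 19*g - 3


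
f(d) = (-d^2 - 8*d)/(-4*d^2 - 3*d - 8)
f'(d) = (-2*d - 8)/(-4*d^2 - 3*d - 8) + (8*d + 3)*(-d^2 - 8*d)/(-4*d^2 - 3*d - 8)^2 = (-29*d^2 + 16*d + 64)/(16*d^4 + 24*d^3 + 73*d^2 + 48*d + 64)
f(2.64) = 0.64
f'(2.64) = -0.05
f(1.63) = 0.67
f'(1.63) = 0.02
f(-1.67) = -0.75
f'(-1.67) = -0.22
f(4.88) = 0.53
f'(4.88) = -0.04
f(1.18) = 0.63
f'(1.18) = 0.15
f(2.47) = 0.65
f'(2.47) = -0.05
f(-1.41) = -0.79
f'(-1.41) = -0.12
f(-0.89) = -0.74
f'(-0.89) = 0.37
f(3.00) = 0.62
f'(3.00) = -0.05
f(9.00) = 0.43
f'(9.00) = -0.02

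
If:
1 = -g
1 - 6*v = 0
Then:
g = -1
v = 1/6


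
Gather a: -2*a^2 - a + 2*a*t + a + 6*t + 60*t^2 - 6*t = -2*a^2 + 2*a*t + 60*t^2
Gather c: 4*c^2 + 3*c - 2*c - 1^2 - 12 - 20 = 4*c^2 + c - 33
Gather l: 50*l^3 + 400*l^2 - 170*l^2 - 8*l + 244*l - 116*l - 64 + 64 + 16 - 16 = 50*l^3 + 230*l^2 + 120*l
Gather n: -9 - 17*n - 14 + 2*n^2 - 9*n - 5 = 2*n^2 - 26*n - 28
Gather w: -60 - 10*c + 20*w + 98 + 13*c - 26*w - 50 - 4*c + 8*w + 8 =-c + 2*w - 4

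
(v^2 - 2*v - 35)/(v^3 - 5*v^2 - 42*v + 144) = (v^2 - 2*v - 35)/(v^3 - 5*v^2 - 42*v + 144)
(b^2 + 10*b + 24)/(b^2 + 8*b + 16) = (b + 6)/(b + 4)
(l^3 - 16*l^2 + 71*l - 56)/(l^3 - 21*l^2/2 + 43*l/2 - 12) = 2*(l - 7)/(2*l - 3)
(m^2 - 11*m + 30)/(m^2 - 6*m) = (m - 5)/m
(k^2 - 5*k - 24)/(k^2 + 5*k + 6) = (k - 8)/(k + 2)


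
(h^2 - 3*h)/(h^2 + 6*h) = (h - 3)/(h + 6)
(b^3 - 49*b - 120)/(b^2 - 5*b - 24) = b + 5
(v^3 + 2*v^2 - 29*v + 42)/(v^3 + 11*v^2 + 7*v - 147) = (v - 2)/(v + 7)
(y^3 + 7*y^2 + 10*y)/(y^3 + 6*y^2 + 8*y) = (y + 5)/(y + 4)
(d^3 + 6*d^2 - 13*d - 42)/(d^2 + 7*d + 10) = (d^2 + 4*d - 21)/(d + 5)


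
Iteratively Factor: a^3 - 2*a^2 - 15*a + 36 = (a - 3)*(a^2 + a - 12) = (a - 3)*(a + 4)*(a - 3)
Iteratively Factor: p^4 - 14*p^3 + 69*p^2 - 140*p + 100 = (p - 5)*(p^3 - 9*p^2 + 24*p - 20) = (p - 5)^2*(p^2 - 4*p + 4) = (p - 5)^2*(p - 2)*(p - 2)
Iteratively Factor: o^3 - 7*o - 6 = (o - 3)*(o^2 + 3*o + 2) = (o - 3)*(o + 2)*(o + 1)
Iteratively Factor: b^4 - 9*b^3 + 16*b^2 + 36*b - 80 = (b + 2)*(b^3 - 11*b^2 + 38*b - 40) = (b - 4)*(b + 2)*(b^2 - 7*b + 10) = (b - 5)*(b - 4)*(b + 2)*(b - 2)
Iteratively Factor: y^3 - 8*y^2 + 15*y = (y)*(y^2 - 8*y + 15) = y*(y - 5)*(y - 3)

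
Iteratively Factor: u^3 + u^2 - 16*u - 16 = (u + 1)*(u^2 - 16) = (u - 4)*(u + 1)*(u + 4)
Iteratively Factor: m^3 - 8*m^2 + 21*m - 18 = (m - 3)*(m^2 - 5*m + 6) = (m - 3)^2*(m - 2)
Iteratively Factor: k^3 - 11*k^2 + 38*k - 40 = (k - 4)*(k^2 - 7*k + 10) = (k - 5)*(k - 4)*(k - 2)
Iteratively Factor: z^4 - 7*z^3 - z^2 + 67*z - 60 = (z - 1)*(z^3 - 6*z^2 - 7*z + 60) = (z - 4)*(z - 1)*(z^2 - 2*z - 15) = (z - 5)*(z - 4)*(z - 1)*(z + 3)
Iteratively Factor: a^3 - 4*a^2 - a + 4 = (a - 4)*(a^2 - 1) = (a - 4)*(a - 1)*(a + 1)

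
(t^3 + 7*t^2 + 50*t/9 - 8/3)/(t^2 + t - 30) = (t^2 + t - 4/9)/(t - 5)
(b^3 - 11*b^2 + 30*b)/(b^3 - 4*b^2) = (b^2 - 11*b + 30)/(b*(b - 4))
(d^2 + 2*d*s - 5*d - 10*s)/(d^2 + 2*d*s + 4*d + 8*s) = (d - 5)/(d + 4)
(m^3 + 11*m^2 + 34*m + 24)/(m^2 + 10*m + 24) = m + 1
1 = 1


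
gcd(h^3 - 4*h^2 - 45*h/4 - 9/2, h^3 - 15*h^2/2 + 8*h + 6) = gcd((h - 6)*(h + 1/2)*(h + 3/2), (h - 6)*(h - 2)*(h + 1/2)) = h^2 - 11*h/2 - 3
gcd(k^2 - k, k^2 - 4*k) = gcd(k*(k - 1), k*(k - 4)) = k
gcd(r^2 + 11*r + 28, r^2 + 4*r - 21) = r + 7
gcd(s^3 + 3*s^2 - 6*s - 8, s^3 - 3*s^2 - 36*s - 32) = s^2 + 5*s + 4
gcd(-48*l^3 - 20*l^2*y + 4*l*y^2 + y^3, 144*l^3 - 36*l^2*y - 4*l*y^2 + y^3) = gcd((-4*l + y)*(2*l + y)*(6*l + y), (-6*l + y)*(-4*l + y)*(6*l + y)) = -24*l^2 + 2*l*y + y^2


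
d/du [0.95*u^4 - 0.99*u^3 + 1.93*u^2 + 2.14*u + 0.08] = 3.8*u^3 - 2.97*u^2 + 3.86*u + 2.14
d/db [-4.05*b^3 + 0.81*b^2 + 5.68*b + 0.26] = -12.15*b^2 + 1.62*b + 5.68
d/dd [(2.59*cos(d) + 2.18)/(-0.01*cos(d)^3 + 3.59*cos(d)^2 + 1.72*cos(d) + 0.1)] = (-0.0518*cos(d)^3 + 9.2327*cos(d)^2 + 15.6524*cos(d) + 3.4906)*sin(d)/(0.0001*cos(d)^6 - 0.0718*cos(d)^5 + 12.8537*cos(d)^4 + 12.3476*cos(d)^3 + 3.6764*cos(d)^2 + 0.344*cos(d) + 0.01)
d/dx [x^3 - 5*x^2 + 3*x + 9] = 3*x^2 - 10*x + 3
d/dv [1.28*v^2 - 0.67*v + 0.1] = 2.56*v - 0.67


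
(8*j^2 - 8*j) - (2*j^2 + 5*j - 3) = 6*j^2 - 13*j + 3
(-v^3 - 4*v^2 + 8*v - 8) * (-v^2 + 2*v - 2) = v^5 + 2*v^4 - 14*v^3 + 32*v^2 - 32*v + 16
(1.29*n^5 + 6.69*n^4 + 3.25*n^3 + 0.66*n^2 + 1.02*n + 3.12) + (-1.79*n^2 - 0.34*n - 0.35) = 1.29*n^5 + 6.69*n^4 + 3.25*n^3 - 1.13*n^2 + 0.68*n + 2.77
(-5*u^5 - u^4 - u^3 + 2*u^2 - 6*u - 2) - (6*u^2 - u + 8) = -5*u^5 - u^4 - u^3 - 4*u^2 - 5*u - 10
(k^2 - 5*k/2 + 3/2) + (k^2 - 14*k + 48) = 2*k^2 - 33*k/2 + 99/2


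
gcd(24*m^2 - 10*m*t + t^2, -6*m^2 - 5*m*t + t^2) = -6*m + t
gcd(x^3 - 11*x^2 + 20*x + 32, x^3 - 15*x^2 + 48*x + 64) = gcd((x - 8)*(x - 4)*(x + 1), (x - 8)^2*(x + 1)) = x^2 - 7*x - 8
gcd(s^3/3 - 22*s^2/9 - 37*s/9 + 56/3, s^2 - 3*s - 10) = 1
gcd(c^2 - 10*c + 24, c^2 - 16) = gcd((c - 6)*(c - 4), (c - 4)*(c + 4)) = c - 4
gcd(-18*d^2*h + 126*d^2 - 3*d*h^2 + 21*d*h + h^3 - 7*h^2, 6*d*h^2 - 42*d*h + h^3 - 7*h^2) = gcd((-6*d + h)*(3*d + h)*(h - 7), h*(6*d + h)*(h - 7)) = h - 7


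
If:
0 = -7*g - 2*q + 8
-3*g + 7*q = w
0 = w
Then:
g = 56/55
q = 24/55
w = 0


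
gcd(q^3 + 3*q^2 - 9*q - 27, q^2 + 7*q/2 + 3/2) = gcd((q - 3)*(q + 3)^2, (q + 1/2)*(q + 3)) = q + 3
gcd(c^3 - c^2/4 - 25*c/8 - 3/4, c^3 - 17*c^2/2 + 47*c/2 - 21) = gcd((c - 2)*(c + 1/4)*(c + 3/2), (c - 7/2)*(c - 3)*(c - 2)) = c - 2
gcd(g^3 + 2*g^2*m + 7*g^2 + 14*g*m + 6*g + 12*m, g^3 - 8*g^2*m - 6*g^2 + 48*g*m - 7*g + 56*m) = g + 1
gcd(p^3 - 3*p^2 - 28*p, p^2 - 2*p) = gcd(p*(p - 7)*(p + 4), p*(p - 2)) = p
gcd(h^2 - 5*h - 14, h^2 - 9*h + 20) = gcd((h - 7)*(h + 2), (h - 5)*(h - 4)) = 1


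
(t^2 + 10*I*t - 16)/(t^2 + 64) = (t + 2*I)/(t - 8*I)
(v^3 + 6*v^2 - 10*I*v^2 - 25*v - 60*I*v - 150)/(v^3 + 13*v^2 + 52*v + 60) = (v^2 - 10*I*v - 25)/(v^2 + 7*v + 10)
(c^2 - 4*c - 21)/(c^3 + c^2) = (c^2 - 4*c - 21)/(c^2*(c + 1))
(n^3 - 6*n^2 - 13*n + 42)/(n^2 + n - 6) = n - 7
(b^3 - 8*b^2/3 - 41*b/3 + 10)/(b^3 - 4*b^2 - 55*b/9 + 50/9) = 3*(b + 3)/(3*b + 5)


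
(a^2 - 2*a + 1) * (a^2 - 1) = a^4 - 2*a^3 + 2*a - 1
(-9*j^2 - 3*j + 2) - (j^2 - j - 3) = -10*j^2 - 2*j + 5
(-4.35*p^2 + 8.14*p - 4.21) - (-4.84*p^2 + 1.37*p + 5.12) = 0.49*p^2 + 6.77*p - 9.33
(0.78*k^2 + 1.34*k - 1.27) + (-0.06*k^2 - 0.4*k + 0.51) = 0.72*k^2 + 0.94*k - 0.76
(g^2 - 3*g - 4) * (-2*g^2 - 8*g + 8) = -2*g^4 - 2*g^3 + 40*g^2 + 8*g - 32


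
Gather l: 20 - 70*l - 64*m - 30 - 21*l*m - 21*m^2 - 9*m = l*(-21*m - 70) - 21*m^2 - 73*m - 10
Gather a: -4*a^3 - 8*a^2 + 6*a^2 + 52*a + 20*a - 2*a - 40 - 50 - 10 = -4*a^3 - 2*a^2 + 70*a - 100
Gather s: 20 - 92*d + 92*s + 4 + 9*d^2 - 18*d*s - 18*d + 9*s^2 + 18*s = 9*d^2 - 110*d + 9*s^2 + s*(110 - 18*d) + 24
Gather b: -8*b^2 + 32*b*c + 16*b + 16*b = -8*b^2 + b*(32*c + 32)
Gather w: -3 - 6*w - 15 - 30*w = -36*w - 18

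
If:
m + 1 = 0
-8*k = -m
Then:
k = -1/8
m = -1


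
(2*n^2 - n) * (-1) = -2*n^2 + n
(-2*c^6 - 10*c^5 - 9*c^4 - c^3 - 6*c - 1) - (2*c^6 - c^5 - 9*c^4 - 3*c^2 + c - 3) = -4*c^6 - 9*c^5 - c^3 + 3*c^2 - 7*c + 2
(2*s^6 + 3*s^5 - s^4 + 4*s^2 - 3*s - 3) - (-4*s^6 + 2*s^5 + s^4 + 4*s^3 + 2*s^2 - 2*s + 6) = 6*s^6 + s^5 - 2*s^4 - 4*s^3 + 2*s^2 - s - 9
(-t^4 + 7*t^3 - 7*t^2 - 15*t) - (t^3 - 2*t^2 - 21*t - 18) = -t^4 + 6*t^3 - 5*t^2 + 6*t + 18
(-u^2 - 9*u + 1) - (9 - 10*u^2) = 9*u^2 - 9*u - 8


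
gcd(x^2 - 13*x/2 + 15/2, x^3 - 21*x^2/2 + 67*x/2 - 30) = x^2 - 13*x/2 + 15/2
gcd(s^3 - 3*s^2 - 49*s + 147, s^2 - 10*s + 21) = s^2 - 10*s + 21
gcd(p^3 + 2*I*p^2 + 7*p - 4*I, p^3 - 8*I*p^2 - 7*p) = p - I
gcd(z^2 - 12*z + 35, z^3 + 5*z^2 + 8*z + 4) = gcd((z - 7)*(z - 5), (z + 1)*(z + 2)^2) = 1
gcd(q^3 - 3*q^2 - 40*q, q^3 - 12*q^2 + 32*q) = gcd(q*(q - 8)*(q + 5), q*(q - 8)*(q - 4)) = q^2 - 8*q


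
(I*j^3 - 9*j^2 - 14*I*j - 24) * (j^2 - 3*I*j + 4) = I*j^5 - 6*j^4 + 17*I*j^3 - 102*j^2 + 16*I*j - 96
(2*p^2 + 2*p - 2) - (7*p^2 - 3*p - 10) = -5*p^2 + 5*p + 8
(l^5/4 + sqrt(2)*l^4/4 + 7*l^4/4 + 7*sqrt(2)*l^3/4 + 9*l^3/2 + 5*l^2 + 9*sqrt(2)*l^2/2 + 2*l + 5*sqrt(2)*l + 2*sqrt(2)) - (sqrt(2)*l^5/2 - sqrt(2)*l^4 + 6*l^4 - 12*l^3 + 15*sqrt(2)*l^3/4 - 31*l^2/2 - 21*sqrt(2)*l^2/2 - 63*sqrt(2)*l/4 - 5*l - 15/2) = -sqrt(2)*l^5/2 + l^5/4 - 17*l^4/4 + 5*sqrt(2)*l^4/4 - 2*sqrt(2)*l^3 + 33*l^3/2 + 41*l^2/2 + 15*sqrt(2)*l^2 + 7*l + 83*sqrt(2)*l/4 + 2*sqrt(2) + 15/2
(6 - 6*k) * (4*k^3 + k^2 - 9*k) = -24*k^4 + 18*k^3 + 60*k^2 - 54*k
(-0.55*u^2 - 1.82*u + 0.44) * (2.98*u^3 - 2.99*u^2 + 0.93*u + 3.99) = -1.639*u^5 - 3.7791*u^4 + 6.2415*u^3 - 5.2027*u^2 - 6.8526*u + 1.7556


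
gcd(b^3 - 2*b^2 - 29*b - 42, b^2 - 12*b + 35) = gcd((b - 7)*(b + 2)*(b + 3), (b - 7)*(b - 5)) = b - 7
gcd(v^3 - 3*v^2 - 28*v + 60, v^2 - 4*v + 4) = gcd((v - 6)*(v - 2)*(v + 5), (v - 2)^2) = v - 2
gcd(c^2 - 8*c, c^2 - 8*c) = c^2 - 8*c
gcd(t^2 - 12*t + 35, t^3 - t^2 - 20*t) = t - 5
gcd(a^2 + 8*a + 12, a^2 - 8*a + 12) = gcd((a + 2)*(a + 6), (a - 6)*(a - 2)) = 1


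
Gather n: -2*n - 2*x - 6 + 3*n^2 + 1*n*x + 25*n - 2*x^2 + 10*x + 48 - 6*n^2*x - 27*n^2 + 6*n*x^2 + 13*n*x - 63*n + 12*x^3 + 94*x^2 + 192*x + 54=n^2*(-6*x - 24) + n*(6*x^2 + 14*x - 40) + 12*x^3 + 92*x^2 + 200*x + 96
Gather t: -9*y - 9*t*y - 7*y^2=-9*t*y - 7*y^2 - 9*y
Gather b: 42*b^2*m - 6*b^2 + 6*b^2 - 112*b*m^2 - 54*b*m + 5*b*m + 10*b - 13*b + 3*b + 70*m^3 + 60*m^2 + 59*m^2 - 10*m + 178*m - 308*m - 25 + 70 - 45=42*b^2*m + b*(-112*m^2 - 49*m) + 70*m^3 + 119*m^2 - 140*m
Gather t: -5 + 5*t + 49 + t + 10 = 6*t + 54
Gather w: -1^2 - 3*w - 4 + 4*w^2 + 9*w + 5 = 4*w^2 + 6*w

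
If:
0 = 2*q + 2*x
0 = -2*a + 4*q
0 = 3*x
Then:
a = 0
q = 0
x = 0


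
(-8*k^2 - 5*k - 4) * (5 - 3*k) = 24*k^3 - 25*k^2 - 13*k - 20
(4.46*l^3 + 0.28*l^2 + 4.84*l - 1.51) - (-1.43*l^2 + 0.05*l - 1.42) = 4.46*l^3 + 1.71*l^2 + 4.79*l - 0.0900000000000001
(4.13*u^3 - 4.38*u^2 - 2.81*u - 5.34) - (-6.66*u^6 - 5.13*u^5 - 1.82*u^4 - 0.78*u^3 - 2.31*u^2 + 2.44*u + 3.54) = 6.66*u^6 + 5.13*u^5 + 1.82*u^4 + 4.91*u^3 - 2.07*u^2 - 5.25*u - 8.88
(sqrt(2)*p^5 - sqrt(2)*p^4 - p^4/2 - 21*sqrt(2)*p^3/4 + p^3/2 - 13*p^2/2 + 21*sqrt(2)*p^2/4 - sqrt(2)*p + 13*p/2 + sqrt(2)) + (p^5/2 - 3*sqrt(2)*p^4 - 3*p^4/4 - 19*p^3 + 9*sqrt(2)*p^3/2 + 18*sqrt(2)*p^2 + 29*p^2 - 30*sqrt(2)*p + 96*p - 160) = p^5/2 + sqrt(2)*p^5 - 4*sqrt(2)*p^4 - 5*p^4/4 - 37*p^3/2 - 3*sqrt(2)*p^3/4 + 45*p^2/2 + 93*sqrt(2)*p^2/4 - 31*sqrt(2)*p + 205*p/2 - 160 + sqrt(2)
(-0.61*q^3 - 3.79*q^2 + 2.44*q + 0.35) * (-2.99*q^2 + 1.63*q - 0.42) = 1.8239*q^5 + 10.3378*q^4 - 13.2171*q^3 + 4.5225*q^2 - 0.4543*q - 0.147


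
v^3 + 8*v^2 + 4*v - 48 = (v - 2)*(v + 4)*(v + 6)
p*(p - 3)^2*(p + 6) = p^4 - 27*p^2 + 54*p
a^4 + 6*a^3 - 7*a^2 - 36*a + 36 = (a - 2)*(a - 1)*(a + 3)*(a + 6)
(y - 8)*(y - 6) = y^2 - 14*y + 48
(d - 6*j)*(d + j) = d^2 - 5*d*j - 6*j^2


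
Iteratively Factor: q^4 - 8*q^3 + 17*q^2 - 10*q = (q - 2)*(q^3 - 6*q^2 + 5*q) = (q - 2)*(q - 1)*(q^2 - 5*q) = q*(q - 2)*(q - 1)*(q - 5)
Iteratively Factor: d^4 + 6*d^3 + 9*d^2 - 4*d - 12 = (d - 1)*(d^3 + 7*d^2 + 16*d + 12) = (d - 1)*(d + 2)*(d^2 + 5*d + 6) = (d - 1)*(d + 2)^2*(d + 3)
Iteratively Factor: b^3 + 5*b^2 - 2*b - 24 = (b - 2)*(b^2 + 7*b + 12) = (b - 2)*(b + 3)*(b + 4)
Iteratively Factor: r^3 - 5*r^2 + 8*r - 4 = (r - 2)*(r^2 - 3*r + 2) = (r - 2)*(r - 1)*(r - 2)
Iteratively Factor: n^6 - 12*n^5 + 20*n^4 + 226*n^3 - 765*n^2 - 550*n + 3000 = (n + 2)*(n^5 - 14*n^4 + 48*n^3 + 130*n^2 - 1025*n + 1500) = (n - 5)*(n + 2)*(n^4 - 9*n^3 + 3*n^2 + 145*n - 300) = (n - 5)^2*(n + 2)*(n^3 - 4*n^2 - 17*n + 60) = (n - 5)^2*(n - 3)*(n + 2)*(n^2 - n - 20) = (n - 5)^3*(n - 3)*(n + 2)*(n + 4)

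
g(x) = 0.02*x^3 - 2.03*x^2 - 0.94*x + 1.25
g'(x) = 0.06*x^2 - 4.06*x - 0.94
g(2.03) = -8.86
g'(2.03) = -8.93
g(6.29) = -80.00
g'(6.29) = -24.10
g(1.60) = -5.37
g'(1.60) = -7.28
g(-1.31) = -1.05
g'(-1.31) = 4.48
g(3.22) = -22.16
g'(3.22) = -13.39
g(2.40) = -12.42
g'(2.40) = -10.34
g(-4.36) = -34.90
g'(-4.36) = 17.90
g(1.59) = -5.30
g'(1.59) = -7.24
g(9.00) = -157.06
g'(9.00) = -32.62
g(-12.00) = -314.35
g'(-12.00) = 56.42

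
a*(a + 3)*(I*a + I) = I*a^3 + 4*I*a^2 + 3*I*a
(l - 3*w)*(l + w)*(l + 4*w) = l^3 + 2*l^2*w - 11*l*w^2 - 12*w^3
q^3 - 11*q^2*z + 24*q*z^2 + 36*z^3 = (q - 6*z)^2*(q + z)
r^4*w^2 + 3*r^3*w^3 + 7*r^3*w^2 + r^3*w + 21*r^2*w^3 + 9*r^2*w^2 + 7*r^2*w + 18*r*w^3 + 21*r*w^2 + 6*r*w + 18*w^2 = (r + 6)*(r + 3*w)*(r*w + 1)*(r*w + w)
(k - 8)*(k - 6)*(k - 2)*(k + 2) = k^4 - 14*k^3 + 44*k^2 + 56*k - 192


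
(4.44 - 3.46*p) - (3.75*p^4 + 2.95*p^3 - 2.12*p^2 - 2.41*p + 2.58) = -3.75*p^4 - 2.95*p^3 + 2.12*p^2 - 1.05*p + 1.86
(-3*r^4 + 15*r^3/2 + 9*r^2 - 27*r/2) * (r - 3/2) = -3*r^5 + 12*r^4 - 9*r^3/4 - 27*r^2 + 81*r/4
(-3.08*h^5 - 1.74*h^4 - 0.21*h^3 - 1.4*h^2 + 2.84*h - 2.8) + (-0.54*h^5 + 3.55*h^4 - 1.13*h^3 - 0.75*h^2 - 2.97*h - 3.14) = -3.62*h^5 + 1.81*h^4 - 1.34*h^3 - 2.15*h^2 - 0.13*h - 5.94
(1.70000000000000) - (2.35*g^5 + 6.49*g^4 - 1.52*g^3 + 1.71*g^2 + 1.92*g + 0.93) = -2.35*g^5 - 6.49*g^4 + 1.52*g^3 - 1.71*g^2 - 1.92*g + 0.77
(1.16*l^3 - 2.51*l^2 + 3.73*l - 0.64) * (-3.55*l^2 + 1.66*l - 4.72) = -4.118*l^5 + 10.8361*l^4 - 22.8833*l^3 + 20.311*l^2 - 18.668*l + 3.0208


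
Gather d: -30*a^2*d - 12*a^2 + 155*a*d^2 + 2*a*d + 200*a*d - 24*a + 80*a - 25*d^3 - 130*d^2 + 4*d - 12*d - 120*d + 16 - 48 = -12*a^2 + 56*a - 25*d^3 + d^2*(155*a - 130) + d*(-30*a^2 + 202*a - 128) - 32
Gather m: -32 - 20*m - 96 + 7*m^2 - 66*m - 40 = 7*m^2 - 86*m - 168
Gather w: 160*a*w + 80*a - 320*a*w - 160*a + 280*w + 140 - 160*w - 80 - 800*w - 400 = -80*a + w*(-160*a - 680) - 340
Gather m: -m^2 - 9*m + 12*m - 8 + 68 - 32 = -m^2 + 3*m + 28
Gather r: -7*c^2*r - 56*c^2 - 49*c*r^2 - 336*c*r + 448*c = -56*c^2 - 49*c*r^2 + 448*c + r*(-7*c^2 - 336*c)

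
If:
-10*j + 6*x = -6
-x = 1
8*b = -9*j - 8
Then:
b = -1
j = 0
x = -1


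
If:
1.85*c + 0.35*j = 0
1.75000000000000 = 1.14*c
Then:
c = 1.54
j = -8.11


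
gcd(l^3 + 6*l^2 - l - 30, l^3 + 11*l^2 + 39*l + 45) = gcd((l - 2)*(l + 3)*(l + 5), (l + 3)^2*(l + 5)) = l^2 + 8*l + 15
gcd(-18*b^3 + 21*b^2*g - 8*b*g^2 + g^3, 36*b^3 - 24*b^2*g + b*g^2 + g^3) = 6*b^2 - 5*b*g + g^2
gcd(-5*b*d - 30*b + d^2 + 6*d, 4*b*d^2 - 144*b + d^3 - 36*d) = d + 6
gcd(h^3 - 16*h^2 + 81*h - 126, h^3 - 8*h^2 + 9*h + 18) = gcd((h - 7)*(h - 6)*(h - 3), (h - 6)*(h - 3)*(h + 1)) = h^2 - 9*h + 18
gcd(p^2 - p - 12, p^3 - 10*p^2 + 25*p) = 1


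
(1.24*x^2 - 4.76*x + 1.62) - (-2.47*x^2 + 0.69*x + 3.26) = 3.71*x^2 - 5.45*x - 1.64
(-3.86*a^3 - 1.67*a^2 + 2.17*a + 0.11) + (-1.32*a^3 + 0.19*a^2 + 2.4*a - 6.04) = -5.18*a^3 - 1.48*a^2 + 4.57*a - 5.93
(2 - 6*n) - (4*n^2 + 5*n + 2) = -4*n^2 - 11*n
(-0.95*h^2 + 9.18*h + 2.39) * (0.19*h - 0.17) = -0.1805*h^3 + 1.9057*h^2 - 1.1065*h - 0.4063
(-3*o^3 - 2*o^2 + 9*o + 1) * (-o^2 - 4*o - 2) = 3*o^5 + 14*o^4 + 5*o^3 - 33*o^2 - 22*o - 2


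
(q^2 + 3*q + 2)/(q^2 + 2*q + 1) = (q + 2)/(q + 1)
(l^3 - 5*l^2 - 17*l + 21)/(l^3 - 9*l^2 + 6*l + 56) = (l^2 + 2*l - 3)/(l^2 - 2*l - 8)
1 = 1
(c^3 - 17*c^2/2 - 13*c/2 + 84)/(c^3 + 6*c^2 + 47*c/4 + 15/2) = 2*(2*c^3 - 17*c^2 - 13*c + 168)/(4*c^3 + 24*c^2 + 47*c + 30)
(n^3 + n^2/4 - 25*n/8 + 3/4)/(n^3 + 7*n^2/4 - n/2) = (n - 3/2)/n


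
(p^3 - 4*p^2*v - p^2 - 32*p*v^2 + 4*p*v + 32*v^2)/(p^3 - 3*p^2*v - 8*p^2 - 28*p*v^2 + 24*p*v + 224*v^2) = (p^2 - 8*p*v - p + 8*v)/(p^2 - 7*p*v - 8*p + 56*v)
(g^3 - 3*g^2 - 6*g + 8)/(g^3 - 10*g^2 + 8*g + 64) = (g - 1)/(g - 8)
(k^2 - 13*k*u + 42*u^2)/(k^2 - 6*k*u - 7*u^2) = (k - 6*u)/(k + u)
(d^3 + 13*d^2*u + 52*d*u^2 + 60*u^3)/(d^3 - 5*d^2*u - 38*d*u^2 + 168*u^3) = (d^2 + 7*d*u + 10*u^2)/(d^2 - 11*d*u + 28*u^2)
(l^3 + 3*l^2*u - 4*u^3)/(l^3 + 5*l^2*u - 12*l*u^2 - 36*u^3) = (-l^2 - l*u + 2*u^2)/(-l^2 - 3*l*u + 18*u^2)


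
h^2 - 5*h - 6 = (h - 6)*(h + 1)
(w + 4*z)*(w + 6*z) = w^2 + 10*w*z + 24*z^2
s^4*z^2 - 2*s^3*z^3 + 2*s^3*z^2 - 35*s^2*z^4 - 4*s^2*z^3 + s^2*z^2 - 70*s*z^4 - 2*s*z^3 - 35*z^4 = (s - 7*z)*(s + 5*z)*(s*z + z)^2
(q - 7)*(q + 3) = q^2 - 4*q - 21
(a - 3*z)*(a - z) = a^2 - 4*a*z + 3*z^2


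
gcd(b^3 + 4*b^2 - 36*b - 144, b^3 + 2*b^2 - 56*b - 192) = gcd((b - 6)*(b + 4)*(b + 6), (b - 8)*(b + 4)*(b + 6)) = b^2 + 10*b + 24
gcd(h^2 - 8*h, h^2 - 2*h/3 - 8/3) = 1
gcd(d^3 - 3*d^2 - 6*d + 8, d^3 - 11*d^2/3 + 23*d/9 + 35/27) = 1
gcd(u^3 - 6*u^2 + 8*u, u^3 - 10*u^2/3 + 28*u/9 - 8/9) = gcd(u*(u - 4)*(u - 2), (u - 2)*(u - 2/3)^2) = u - 2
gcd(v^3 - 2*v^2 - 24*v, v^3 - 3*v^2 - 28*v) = v^2 + 4*v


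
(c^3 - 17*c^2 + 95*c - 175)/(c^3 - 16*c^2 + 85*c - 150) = (c - 7)/(c - 6)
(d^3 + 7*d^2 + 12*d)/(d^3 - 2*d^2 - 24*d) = (d + 3)/(d - 6)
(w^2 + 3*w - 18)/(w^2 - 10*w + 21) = (w + 6)/(w - 7)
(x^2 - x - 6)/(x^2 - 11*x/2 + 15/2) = 2*(x + 2)/(2*x - 5)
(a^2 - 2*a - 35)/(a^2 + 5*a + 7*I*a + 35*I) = (a - 7)/(a + 7*I)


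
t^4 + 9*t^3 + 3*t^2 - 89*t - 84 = (t - 3)*(t + 1)*(t + 4)*(t + 7)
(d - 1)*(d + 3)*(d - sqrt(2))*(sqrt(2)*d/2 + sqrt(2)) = sqrt(2)*d^4/2 - d^3 + 2*sqrt(2)*d^3 - 4*d^2 + sqrt(2)*d^2/2 - 3*sqrt(2)*d - d + 6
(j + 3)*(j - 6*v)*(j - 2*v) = j^3 - 8*j^2*v + 3*j^2 + 12*j*v^2 - 24*j*v + 36*v^2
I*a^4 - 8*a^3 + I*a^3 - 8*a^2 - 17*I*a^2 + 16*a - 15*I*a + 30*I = (a + 2)*(a + 3*I)*(a + 5*I)*(I*a - I)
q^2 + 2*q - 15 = (q - 3)*(q + 5)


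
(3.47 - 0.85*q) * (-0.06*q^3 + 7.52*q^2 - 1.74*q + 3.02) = 0.051*q^4 - 6.6002*q^3 + 27.5734*q^2 - 8.6048*q + 10.4794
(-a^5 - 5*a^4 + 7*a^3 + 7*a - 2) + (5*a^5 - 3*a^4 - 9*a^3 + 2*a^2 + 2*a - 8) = 4*a^5 - 8*a^4 - 2*a^3 + 2*a^2 + 9*a - 10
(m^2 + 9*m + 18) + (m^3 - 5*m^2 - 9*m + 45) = m^3 - 4*m^2 + 63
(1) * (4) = 4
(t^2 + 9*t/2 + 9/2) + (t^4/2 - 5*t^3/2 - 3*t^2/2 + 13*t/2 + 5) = t^4/2 - 5*t^3/2 - t^2/2 + 11*t + 19/2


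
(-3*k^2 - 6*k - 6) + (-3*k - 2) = -3*k^2 - 9*k - 8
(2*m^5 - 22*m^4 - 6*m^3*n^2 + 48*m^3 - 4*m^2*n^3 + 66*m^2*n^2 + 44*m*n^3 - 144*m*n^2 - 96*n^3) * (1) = 2*m^5 - 22*m^4 - 6*m^3*n^2 + 48*m^3 - 4*m^2*n^3 + 66*m^2*n^2 + 44*m*n^3 - 144*m*n^2 - 96*n^3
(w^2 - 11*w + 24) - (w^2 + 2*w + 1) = 23 - 13*w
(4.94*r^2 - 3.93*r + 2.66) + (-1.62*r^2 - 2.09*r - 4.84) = 3.32*r^2 - 6.02*r - 2.18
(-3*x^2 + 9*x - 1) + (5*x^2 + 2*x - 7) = 2*x^2 + 11*x - 8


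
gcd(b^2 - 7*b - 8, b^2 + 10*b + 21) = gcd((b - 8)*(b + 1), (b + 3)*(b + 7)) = 1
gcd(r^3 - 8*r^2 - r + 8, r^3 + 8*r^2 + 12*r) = 1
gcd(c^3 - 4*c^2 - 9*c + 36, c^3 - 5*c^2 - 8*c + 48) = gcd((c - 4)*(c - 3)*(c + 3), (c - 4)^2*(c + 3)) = c^2 - c - 12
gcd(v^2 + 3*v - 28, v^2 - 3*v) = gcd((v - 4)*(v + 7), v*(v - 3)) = 1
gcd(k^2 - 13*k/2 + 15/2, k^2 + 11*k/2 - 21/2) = k - 3/2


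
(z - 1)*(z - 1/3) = z^2 - 4*z/3 + 1/3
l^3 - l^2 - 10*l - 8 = (l - 4)*(l + 1)*(l + 2)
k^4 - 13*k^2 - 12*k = k*(k - 4)*(k + 1)*(k + 3)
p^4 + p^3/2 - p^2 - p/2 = p*(p - 1)*(p + 1/2)*(p + 1)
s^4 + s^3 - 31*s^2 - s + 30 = (s - 5)*(s - 1)*(s + 1)*(s + 6)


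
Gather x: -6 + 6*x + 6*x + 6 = 12*x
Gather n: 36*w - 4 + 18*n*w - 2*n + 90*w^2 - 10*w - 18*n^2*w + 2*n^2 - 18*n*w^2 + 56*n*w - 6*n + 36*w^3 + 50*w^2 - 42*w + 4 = n^2*(2 - 18*w) + n*(-18*w^2 + 74*w - 8) + 36*w^3 + 140*w^2 - 16*w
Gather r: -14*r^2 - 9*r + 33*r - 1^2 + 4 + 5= -14*r^2 + 24*r + 8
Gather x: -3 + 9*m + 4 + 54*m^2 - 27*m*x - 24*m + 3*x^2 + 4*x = 54*m^2 - 15*m + 3*x^2 + x*(4 - 27*m) + 1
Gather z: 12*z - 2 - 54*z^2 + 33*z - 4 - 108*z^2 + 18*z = -162*z^2 + 63*z - 6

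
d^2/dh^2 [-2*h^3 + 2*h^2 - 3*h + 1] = 4 - 12*h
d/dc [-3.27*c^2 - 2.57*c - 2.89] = -6.54*c - 2.57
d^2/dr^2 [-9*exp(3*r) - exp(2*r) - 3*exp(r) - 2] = (-81*exp(2*r) - 4*exp(r) - 3)*exp(r)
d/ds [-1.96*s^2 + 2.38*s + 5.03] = 2.38 - 3.92*s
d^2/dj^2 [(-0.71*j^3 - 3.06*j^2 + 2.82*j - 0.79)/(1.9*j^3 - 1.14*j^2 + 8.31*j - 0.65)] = (7.105427357601e-15*j^7 - 25.16892*j^6 + 128.34234*j^5 + 208.49232*j^4 - 262.234026*j^3 - 2.59241400000019*j^2 + 24.712446*j - 80.059098)/(6.859*j^9 - 12.3462*j^8 + 97.40502*j^7 - 116.517804*j^6 + 434.466198*j^5 - 300.283182*j^4 + 613.210701*j^3 - 136.104345*j^2 + 10.532925*j - 0.274625)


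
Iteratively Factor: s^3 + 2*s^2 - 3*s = (s)*(s^2 + 2*s - 3) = s*(s + 3)*(s - 1)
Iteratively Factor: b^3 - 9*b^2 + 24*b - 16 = (b - 1)*(b^2 - 8*b + 16) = (b - 4)*(b - 1)*(b - 4)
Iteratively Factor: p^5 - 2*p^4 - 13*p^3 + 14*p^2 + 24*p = (p + 3)*(p^4 - 5*p^3 + 2*p^2 + 8*p) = (p + 1)*(p + 3)*(p^3 - 6*p^2 + 8*p) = (p - 4)*(p + 1)*(p + 3)*(p^2 - 2*p) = (p - 4)*(p - 2)*(p + 1)*(p + 3)*(p)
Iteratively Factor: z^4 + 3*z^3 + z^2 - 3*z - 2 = (z - 1)*(z^3 + 4*z^2 + 5*z + 2) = (z - 1)*(z + 1)*(z^2 + 3*z + 2) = (z - 1)*(z + 1)*(z + 2)*(z + 1)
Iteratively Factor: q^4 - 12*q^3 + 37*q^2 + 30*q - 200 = (q - 5)*(q^3 - 7*q^2 + 2*q + 40) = (q - 5)*(q - 4)*(q^2 - 3*q - 10) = (q - 5)^2*(q - 4)*(q + 2)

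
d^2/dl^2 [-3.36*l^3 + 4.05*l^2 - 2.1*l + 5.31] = 8.1 - 20.16*l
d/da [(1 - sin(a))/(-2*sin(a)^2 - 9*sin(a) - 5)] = (4*sin(a) + cos(2*a) + 13)*cos(a)/(9*sin(a) - cos(2*a) + 6)^2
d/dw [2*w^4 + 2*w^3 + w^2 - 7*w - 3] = 8*w^3 + 6*w^2 + 2*w - 7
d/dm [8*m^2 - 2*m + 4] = 16*m - 2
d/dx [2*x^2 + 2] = 4*x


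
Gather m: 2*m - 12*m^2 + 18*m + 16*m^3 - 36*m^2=16*m^3 - 48*m^2 + 20*m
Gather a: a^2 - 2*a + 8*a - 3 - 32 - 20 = a^2 + 6*a - 55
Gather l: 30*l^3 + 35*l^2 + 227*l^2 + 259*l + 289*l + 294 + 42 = 30*l^3 + 262*l^2 + 548*l + 336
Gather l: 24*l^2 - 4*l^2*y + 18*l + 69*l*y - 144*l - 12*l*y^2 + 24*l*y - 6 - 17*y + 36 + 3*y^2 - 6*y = l^2*(24 - 4*y) + l*(-12*y^2 + 93*y - 126) + 3*y^2 - 23*y + 30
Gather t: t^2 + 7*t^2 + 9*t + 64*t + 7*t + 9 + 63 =8*t^2 + 80*t + 72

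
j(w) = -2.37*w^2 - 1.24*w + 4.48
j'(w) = -4.74*w - 1.24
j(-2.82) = -10.87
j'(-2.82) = 12.13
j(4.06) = -39.62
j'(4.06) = -20.48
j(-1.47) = 1.18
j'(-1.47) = 5.73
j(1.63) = -3.84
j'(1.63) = -8.97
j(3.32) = -25.76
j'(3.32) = -16.98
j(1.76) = -5.04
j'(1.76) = -9.58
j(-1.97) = -2.27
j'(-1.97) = 8.10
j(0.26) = 4.00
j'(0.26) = -2.47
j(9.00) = -198.65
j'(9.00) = -43.90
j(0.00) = 4.48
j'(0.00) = -1.24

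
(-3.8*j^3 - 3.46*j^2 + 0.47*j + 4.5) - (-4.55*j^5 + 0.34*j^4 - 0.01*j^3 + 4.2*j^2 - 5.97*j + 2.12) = 4.55*j^5 - 0.34*j^4 - 3.79*j^3 - 7.66*j^2 + 6.44*j + 2.38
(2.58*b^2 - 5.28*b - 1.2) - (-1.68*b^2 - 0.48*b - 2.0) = 4.26*b^2 - 4.8*b + 0.8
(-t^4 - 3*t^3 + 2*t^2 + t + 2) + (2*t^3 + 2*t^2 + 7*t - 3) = -t^4 - t^3 + 4*t^2 + 8*t - 1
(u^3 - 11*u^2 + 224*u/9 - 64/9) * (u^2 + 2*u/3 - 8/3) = u^5 - 31*u^4/3 + 134*u^3/9 + 1048*u^2/27 - 640*u/9 + 512/27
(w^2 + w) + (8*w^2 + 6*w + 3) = 9*w^2 + 7*w + 3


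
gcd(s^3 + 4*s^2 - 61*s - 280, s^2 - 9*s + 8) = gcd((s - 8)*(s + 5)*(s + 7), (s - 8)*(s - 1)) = s - 8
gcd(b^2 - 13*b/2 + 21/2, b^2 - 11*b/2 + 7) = b - 7/2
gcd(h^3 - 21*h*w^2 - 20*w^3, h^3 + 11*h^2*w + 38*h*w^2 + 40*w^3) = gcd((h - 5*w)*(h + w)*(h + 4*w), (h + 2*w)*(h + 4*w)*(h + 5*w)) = h + 4*w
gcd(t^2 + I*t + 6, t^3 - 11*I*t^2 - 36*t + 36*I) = t - 2*I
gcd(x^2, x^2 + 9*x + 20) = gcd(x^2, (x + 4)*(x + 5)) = 1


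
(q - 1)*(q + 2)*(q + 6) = q^3 + 7*q^2 + 4*q - 12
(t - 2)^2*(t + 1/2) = t^3 - 7*t^2/2 + 2*t + 2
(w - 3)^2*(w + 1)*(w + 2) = w^4 - 3*w^3 - 7*w^2 + 15*w + 18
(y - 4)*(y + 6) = y^2 + 2*y - 24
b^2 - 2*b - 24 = (b - 6)*(b + 4)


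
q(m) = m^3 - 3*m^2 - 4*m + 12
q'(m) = 3*m^2 - 6*m - 4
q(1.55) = 2.32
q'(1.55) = -6.09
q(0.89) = 6.77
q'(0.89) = -6.96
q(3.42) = 3.23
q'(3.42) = 10.57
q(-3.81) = -71.61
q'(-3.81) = 62.41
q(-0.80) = 12.77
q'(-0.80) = 2.72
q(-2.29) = -6.58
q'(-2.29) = 25.47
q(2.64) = -1.07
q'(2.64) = 1.07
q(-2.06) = -1.23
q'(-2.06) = 21.09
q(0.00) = 12.00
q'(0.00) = -4.00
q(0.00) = 12.00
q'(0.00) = -4.00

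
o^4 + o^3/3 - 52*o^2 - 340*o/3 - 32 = (o - 8)*(o + 1/3)*(o + 2)*(o + 6)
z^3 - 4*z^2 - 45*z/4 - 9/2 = (z - 6)*(z + 1/2)*(z + 3/2)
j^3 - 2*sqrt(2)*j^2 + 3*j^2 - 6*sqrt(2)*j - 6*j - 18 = (j + 3)*(j - 3*sqrt(2))*(j + sqrt(2))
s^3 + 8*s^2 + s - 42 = (s - 2)*(s + 3)*(s + 7)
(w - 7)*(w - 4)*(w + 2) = w^3 - 9*w^2 + 6*w + 56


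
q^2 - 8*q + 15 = (q - 5)*(q - 3)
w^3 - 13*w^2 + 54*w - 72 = (w - 6)*(w - 4)*(w - 3)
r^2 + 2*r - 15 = (r - 3)*(r + 5)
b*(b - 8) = b^2 - 8*b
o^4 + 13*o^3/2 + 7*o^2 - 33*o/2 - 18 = (o - 3/2)*(o + 1)*(o + 3)*(o + 4)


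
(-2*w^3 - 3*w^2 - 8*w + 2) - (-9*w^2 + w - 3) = -2*w^3 + 6*w^2 - 9*w + 5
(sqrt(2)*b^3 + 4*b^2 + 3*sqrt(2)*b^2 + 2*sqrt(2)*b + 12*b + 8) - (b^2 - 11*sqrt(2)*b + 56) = sqrt(2)*b^3 + 3*b^2 + 3*sqrt(2)*b^2 + 12*b + 13*sqrt(2)*b - 48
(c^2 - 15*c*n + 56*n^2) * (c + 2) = c^3 - 15*c^2*n + 2*c^2 + 56*c*n^2 - 30*c*n + 112*n^2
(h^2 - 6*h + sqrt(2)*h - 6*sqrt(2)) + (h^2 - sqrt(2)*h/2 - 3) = 2*h^2 - 6*h + sqrt(2)*h/2 - 6*sqrt(2) - 3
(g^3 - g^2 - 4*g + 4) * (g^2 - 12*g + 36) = g^5 - 13*g^4 + 44*g^3 + 16*g^2 - 192*g + 144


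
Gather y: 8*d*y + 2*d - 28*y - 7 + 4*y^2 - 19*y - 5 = 2*d + 4*y^2 + y*(8*d - 47) - 12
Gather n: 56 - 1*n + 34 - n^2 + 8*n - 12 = -n^2 + 7*n + 78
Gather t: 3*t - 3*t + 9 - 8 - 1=0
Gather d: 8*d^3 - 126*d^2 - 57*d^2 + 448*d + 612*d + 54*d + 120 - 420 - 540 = 8*d^3 - 183*d^2 + 1114*d - 840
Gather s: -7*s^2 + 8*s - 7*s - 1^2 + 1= -7*s^2 + s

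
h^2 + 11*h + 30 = (h + 5)*(h + 6)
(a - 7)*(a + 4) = a^2 - 3*a - 28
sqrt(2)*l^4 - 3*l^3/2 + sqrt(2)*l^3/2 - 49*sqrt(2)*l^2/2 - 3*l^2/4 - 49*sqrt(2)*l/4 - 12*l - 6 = (l + 1/2)*(l - 4*sqrt(2))*(l + 3*sqrt(2))*(sqrt(2)*l + 1/2)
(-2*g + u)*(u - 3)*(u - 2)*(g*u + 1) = -2*g^2*u^3 + 10*g^2*u^2 - 12*g^2*u + g*u^4 - 5*g*u^3 + 4*g*u^2 + 10*g*u - 12*g + u^3 - 5*u^2 + 6*u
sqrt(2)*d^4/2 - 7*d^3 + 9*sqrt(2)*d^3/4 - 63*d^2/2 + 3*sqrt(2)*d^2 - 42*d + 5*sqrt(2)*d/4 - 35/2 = (d + 1)*(d + 5/2)*(d - 7*sqrt(2))*(sqrt(2)*d/2 + sqrt(2)/2)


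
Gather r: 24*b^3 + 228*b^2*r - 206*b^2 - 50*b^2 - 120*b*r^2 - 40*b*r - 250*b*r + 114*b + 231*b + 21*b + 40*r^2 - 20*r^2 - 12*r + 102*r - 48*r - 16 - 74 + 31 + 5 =24*b^3 - 256*b^2 + 366*b + r^2*(20 - 120*b) + r*(228*b^2 - 290*b + 42) - 54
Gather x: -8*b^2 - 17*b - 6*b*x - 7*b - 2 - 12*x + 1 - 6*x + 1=-8*b^2 - 24*b + x*(-6*b - 18)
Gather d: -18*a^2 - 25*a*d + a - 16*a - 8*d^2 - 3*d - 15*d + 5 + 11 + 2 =-18*a^2 - 15*a - 8*d^2 + d*(-25*a - 18) + 18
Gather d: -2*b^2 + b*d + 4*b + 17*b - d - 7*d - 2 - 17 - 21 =-2*b^2 + 21*b + d*(b - 8) - 40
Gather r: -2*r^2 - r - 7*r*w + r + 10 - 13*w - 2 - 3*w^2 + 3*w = -2*r^2 - 7*r*w - 3*w^2 - 10*w + 8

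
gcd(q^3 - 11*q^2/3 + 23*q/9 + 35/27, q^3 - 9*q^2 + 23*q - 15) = 1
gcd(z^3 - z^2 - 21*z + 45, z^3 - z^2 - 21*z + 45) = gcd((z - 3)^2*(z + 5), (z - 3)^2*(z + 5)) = z^3 - z^2 - 21*z + 45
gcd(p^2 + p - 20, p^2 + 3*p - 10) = p + 5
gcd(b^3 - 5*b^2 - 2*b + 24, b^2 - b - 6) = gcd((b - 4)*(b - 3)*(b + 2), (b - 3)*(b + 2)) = b^2 - b - 6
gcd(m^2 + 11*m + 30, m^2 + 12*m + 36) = m + 6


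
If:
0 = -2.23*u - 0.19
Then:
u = -0.09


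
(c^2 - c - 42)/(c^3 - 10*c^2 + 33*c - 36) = (c^2 - c - 42)/(c^3 - 10*c^2 + 33*c - 36)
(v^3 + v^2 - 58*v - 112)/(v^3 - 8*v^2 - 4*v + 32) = (v + 7)/(v - 2)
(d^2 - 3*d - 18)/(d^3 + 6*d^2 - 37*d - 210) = (d + 3)/(d^2 + 12*d + 35)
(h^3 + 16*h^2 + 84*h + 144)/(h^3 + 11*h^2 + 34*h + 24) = (h + 6)/(h + 1)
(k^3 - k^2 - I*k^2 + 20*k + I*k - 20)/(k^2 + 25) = (k^2 + k*(-1 + 4*I) - 4*I)/(k + 5*I)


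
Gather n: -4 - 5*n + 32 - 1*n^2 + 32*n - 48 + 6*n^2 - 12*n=5*n^2 + 15*n - 20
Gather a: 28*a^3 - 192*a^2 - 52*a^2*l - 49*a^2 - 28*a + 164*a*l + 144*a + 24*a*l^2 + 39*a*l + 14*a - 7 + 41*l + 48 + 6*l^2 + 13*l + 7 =28*a^3 + a^2*(-52*l - 241) + a*(24*l^2 + 203*l + 130) + 6*l^2 + 54*l + 48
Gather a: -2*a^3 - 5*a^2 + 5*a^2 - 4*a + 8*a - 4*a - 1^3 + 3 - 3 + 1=-2*a^3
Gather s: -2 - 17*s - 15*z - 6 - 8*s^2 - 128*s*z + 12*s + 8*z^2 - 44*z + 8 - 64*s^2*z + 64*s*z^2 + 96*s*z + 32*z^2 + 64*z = s^2*(-64*z - 8) + s*(64*z^2 - 32*z - 5) + 40*z^2 + 5*z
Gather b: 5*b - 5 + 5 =5*b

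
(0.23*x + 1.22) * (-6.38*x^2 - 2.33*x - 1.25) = -1.4674*x^3 - 8.3195*x^2 - 3.1301*x - 1.525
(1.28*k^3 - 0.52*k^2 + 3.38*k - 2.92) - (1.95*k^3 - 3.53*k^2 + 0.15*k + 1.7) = -0.67*k^3 + 3.01*k^2 + 3.23*k - 4.62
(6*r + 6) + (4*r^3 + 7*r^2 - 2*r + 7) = 4*r^3 + 7*r^2 + 4*r + 13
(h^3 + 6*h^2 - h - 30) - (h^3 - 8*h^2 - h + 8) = 14*h^2 - 38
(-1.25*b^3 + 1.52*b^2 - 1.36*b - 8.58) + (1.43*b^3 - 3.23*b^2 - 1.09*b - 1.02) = 0.18*b^3 - 1.71*b^2 - 2.45*b - 9.6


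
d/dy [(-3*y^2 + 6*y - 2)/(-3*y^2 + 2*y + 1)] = 2*(6*y^2 - 9*y + 5)/(9*y^4 - 12*y^3 - 2*y^2 + 4*y + 1)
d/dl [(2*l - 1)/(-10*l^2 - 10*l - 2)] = (10*l^2 - 10*l - 7)/(2*(25*l^4 + 50*l^3 + 35*l^2 + 10*l + 1))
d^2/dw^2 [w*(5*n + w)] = 2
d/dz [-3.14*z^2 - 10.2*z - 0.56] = -6.28*z - 10.2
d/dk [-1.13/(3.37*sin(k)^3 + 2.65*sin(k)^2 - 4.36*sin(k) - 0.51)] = (11.4243*sin(k)^2 + 5.989*sin(k) - 4.9268)*cos(k)/(3.37*sin(k)^3 + 2.65*sin(k)^2 - 4.36*sin(k) - 0.51)^2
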